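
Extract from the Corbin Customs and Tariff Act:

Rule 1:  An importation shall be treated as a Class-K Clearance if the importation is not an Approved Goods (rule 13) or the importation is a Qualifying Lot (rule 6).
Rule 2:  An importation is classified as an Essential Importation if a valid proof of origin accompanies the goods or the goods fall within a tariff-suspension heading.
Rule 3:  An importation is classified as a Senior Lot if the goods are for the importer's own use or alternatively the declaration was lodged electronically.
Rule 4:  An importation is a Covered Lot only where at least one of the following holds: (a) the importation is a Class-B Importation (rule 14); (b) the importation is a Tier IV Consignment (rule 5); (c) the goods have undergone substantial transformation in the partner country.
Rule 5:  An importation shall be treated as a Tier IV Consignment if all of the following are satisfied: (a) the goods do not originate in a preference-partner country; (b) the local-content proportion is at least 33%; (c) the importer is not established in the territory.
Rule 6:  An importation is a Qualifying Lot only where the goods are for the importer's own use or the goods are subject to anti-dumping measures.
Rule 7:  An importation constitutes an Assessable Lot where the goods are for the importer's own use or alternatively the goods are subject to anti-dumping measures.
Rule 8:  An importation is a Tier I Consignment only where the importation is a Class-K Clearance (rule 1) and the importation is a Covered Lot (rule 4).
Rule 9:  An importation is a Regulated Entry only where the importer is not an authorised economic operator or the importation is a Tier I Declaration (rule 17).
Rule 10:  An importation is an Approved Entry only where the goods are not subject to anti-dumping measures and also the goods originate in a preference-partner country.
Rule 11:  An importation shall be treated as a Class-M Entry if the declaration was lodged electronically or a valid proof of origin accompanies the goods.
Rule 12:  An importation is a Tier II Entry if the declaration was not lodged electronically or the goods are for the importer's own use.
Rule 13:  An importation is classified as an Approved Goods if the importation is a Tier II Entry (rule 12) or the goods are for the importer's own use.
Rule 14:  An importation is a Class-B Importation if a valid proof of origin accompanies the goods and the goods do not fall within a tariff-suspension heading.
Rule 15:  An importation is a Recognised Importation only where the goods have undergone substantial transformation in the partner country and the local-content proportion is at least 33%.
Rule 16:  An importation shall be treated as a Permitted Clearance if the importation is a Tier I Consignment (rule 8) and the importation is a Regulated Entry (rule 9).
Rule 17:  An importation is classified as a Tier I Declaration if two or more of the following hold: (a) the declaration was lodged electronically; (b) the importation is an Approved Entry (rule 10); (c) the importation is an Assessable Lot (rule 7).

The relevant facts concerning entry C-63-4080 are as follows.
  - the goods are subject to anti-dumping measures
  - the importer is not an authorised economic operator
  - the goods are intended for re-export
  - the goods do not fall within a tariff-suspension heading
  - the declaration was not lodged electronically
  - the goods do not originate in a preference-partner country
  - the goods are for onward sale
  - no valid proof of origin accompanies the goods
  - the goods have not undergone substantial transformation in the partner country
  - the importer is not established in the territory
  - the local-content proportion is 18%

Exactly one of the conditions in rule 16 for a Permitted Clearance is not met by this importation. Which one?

rule 12 — Tier II Entry: [the declaration was not lodged electronically? yes] OR [the goods are for the importer's own use? no] → satisfied.
rule 13 — Approved Goods: [Tier II Entry (rule 12)? yes] OR [the goods are for the importer's own use? no] → satisfied.
rule 6 — Qualifying Lot: [the goods are for the importer's own use? no] OR [the goods are subject to anti-dumping measures? yes] → satisfied.
rule 1 — Class-K Clearance: [not an Approved Goods (rule 13)? no] OR [Qualifying Lot (rule 6)? yes] → satisfied.
rule 14 — Class-B Importation: [a valid proof of origin accompanies the goods? no] AND [the goods do not fall within a tariff-suspension heading? yes] → not satisfied.
rule 5 — Tier IV Consignment: [the goods do not originate in a preference-partner country? yes] AND [local-content proportion: 18% ≥ 33%? no] AND [the importer is not established in the territory? yes] → not satisfied.
rule 4 — Covered Lot: [Class-B Importation (rule 14)? no] OR [Tier IV Consignment (rule 5)? no] OR [the goods have undergone substantial transformation in the partner country? no] → not satisfied.
rule 8 — Tier I Consignment: [Class-K Clearance (rule 1)? yes] AND [Covered Lot (rule 4)? no] → not satisfied.
rule 10 — Approved Entry: [the goods are not subject to anti-dumping measures? no] AND [the goods originate in a preference-partner country? no] → not satisfied.
rule 7 — Assessable Lot: [the goods are for the importer's own use? no] OR [the goods are subject to anti-dumping measures? yes] → satisfied.
rule 17 — Tier I Declaration: the declaration was lodged electronically? no; Approved Entry (rule 10)? no; Assessable Lot (rule 7)? yes — 1 of 3 hold (need ≥2) → not satisfied.
rule 9 — Regulated Entry: [the importer is not an authorised economic operator? yes] OR [Tier I Declaration (rule 17)? no] → satisfied.
rule 16 — Permitted Clearance: [Tier I Consignment (rule 8)? no] AND [Regulated Entry (rule 9)? yes] → not satisfied.

Tier I Consignment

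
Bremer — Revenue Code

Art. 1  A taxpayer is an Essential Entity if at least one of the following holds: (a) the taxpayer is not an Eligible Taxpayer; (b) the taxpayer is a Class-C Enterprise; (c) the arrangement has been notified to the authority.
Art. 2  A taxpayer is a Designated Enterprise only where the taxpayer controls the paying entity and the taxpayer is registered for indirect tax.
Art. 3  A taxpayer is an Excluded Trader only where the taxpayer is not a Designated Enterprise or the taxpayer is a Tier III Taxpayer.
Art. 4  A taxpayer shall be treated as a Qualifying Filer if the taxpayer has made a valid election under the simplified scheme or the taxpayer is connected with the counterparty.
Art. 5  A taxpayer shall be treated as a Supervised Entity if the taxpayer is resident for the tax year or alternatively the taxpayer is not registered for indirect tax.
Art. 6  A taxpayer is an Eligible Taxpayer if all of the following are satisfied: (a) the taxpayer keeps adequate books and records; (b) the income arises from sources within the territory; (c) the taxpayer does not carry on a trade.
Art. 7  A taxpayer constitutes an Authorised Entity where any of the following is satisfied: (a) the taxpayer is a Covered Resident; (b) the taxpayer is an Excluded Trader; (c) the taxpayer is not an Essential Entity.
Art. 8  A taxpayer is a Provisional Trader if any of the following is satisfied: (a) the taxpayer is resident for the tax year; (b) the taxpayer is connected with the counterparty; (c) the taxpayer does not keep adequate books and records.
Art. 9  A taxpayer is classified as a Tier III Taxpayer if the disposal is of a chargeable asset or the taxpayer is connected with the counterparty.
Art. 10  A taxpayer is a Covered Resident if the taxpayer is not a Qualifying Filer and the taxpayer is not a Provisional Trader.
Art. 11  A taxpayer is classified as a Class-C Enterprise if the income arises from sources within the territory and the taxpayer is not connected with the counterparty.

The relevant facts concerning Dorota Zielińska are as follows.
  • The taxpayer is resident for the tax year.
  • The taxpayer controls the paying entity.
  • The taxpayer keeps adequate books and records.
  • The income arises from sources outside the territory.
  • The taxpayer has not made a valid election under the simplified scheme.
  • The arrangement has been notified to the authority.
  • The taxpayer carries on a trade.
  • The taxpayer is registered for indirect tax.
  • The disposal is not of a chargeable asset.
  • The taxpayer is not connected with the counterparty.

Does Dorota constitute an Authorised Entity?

Under article 4: the taxpayer has made a valid election under the simplified scheme? no; or the taxpayer is connected with the counterparty? no. So the taxpayer is not a Qualifying Filer.
Under article 8: the taxpayer is resident for the tax year? yes; or the taxpayer is connected with the counterparty? no; or the taxpayer does not keep adequate books and records? no. So the taxpayer is a Provisional Trader.
Under article 10: not a Qualifying Filer (article 4)? yes; and not a Provisional Trader (article 8)? no. So the taxpayer is not a Covered Resident.
Under article 2: the taxpayer controls the paying entity? yes; and the taxpayer is registered for indirect tax? yes. So the taxpayer is a Designated Enterprise.
Under article 9: the disposal is of a chargeable asset? no; or the taxpayer is connected with the counterparty? no. So the taxpayer is not a Tier III Taxpayer.
Under article 3: not a Designated Enterprise (article 2)? no; or Tier III Taxpayer (article 9)? no. So the taxpayer is not an Excluded Trader.
Under article 6: the taxpayer keeps adequate books and records? yes; and the income arises from sources within the territory? no; and the taxpayer does not carry on a trade? no. So the taxpayer is not an Eligible Taxpayer.
Under article 11: the income arises from sources within the territory? no; and the taxpayer is not connected with the counterparty? yes. So the taxpayer is not a Class-C Enterprise.
Under article 1: not an Eligible Taxpayer (article 6)? yes; or Class-C Enterprise (article 11)? no; or the arrangement has been notified to the authority? yes. So the taxpayer is an Essential Entity.
Under article 7: Covered Resident (article 10)? no; or Excluded Trader (article 3)? no; or not an Essential Entity (article 1)? no. So the taxpayer is not an Authorised Entity.

No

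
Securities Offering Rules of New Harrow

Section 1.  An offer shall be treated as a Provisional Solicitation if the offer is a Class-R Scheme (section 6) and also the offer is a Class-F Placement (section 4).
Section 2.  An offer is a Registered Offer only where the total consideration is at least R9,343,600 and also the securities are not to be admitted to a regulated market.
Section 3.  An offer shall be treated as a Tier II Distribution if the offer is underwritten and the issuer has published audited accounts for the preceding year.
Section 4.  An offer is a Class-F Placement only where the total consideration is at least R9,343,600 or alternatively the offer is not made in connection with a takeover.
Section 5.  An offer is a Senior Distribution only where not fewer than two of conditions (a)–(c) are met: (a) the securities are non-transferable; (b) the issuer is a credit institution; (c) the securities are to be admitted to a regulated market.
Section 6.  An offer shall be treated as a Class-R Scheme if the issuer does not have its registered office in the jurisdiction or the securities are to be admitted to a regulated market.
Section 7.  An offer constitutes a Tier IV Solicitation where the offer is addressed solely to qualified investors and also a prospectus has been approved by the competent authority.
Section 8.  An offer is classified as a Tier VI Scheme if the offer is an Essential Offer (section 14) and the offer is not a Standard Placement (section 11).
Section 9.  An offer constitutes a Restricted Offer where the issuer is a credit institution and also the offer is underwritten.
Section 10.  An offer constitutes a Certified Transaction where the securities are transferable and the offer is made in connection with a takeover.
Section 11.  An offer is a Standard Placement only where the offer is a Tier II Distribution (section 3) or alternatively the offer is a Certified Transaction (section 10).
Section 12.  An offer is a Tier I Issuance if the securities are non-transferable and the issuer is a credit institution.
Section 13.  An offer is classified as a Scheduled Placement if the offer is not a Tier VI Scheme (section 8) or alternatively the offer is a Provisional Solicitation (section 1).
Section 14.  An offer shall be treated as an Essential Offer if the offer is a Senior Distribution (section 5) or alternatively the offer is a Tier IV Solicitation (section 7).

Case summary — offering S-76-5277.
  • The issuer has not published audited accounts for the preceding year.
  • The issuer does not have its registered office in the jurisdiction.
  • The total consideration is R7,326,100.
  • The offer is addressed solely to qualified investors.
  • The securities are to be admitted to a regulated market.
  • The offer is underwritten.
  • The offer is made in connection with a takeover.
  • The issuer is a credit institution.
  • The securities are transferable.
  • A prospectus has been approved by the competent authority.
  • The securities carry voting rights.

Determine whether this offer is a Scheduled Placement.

Yes

section 5 — Senior Distribution: the securities are non-transferable? no; the issuer is a credit institution? yes; the securities are to be admitted to a regulated market? yes — 2 of 3 hold (need ≥2) → satisfied.
section 7 — Tier IV Solicitation: [the offer is addressed solely to qualified investors? yes] AND [a prospectus has been approved by the competent authority? yes] → satisfied.
section 14 — Essential Offer: [Senior Distribution (section 5)? yes] OR [Tier IV Solicitation (section 7)? yes] → satisfied.
section 3 — Tier II Distribution: [the offer is underwritten? yes] AND [the issuer has published audited accounts for the preceding year? no] → not satisfied.
section 10 — Certified Transaction: [the securities are transferable? yes] AND [the offer is made in connection with a takeover? yes] → satisfied.
section 11 — Standard Placement: [Tier II Distribution (section 3)? no] OR [Certified Transaction (section 10)? yes] → satisfied.
section 8 — Tier VI Scheme: [Essential Offer (section 14)? yes] AND [not a Standard Placement (section 11)? no] → not satisfied.
section 6 — Class-R Scheme: [the issuer does not have its registered office in the jurisdiction? yes] OR [the securities are to be admitted to a regulated market? yes] → satisfied.
section 4 — Class-F Placement: [total consideration: R7,326,100 ≥ R9,343,600? no] OR [the offer is not made in connection with a takeover? no] → not satisfied.
section 1 — Provisional Solicitation: [Class-R Scheme (section 6)? yes] AND [Class-F Placement (section 4)? no] → not satisfied.
section 13 — Scheduled Placement: [not a Tier VI Scheme (section 8)? yes] OR [Provisional Solicitation (section 1)? no] → satisfied.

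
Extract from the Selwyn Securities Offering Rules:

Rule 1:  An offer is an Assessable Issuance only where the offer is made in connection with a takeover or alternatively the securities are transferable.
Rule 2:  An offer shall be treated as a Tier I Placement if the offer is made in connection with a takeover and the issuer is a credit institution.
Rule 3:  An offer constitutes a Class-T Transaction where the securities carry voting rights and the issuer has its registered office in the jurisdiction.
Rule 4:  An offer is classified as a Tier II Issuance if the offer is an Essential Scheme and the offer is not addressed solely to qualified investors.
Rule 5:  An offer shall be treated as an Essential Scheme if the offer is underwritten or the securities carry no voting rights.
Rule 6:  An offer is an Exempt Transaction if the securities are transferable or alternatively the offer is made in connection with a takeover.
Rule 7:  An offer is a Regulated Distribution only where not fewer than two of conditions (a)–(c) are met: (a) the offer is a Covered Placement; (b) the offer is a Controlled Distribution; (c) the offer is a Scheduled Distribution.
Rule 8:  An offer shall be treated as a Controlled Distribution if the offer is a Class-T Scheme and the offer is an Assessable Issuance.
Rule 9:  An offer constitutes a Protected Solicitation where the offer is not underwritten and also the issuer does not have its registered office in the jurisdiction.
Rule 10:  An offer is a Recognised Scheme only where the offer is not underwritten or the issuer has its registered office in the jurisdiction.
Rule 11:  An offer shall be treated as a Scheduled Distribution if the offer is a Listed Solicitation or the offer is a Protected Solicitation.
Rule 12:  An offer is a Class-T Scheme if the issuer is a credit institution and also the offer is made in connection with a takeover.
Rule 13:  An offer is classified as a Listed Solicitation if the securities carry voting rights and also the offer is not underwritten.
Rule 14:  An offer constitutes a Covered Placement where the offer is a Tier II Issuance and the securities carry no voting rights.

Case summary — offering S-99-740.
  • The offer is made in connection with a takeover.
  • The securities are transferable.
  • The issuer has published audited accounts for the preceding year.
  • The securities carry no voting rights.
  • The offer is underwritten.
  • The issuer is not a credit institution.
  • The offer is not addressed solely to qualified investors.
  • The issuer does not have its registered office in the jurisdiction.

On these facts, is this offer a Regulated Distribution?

Under rule 5: the offer is underwritten? yes; or the securities carry no voting rights? yes. So the offer is an Essential Scheme.
Under rule 4: Essential Scheme (rule 5)? yes; and the offer is not addressed solely to qualified investors? yes. So the offer is a Tier II Issuance.
Under rule 14: Tier II Issuance (rule 4)? yes; and the securities carry no voting rights? yes. So the offer is a Covered Placement.
Under rule 12: the issuer is a credit institution? no; and the offer is made in connection with a takeover? yes. So the offer is not a Class-T Scheme.
Under rule 1: the offer is made in connection with a takeover? yes; or the securities are transferable? yes. So the offer is an Assessable Issuance.
Under rule 8: Class-T Scheme (rule 12)? no; and Assessable Issuance (rule 1)? yes. So the offer is not a Controlled Distribution.
Under rule 13: the securities carry voting rights? no; and the offer is not underwritten? no. So the offer is not a Listed Solicitation.
Under rule 9: the offer is not underwritten? no; and the issuer does not have its registered office in the jurisdiction? yes. So the offer is not a Protected Solicitation.
Under rule 11: Listed Solicitation (rule 13)? no; or Protected Solicitation (rule 9)? no. So the offer is not a Scheduled Distribution.
Under rule 7: Covered Placement (rule 14)? yes; Controlled Distribution (rule 8)? no; Scheduled Distribution (rule 11)? no — 1 of 3 hold (need ≥2) → not satisfied.

No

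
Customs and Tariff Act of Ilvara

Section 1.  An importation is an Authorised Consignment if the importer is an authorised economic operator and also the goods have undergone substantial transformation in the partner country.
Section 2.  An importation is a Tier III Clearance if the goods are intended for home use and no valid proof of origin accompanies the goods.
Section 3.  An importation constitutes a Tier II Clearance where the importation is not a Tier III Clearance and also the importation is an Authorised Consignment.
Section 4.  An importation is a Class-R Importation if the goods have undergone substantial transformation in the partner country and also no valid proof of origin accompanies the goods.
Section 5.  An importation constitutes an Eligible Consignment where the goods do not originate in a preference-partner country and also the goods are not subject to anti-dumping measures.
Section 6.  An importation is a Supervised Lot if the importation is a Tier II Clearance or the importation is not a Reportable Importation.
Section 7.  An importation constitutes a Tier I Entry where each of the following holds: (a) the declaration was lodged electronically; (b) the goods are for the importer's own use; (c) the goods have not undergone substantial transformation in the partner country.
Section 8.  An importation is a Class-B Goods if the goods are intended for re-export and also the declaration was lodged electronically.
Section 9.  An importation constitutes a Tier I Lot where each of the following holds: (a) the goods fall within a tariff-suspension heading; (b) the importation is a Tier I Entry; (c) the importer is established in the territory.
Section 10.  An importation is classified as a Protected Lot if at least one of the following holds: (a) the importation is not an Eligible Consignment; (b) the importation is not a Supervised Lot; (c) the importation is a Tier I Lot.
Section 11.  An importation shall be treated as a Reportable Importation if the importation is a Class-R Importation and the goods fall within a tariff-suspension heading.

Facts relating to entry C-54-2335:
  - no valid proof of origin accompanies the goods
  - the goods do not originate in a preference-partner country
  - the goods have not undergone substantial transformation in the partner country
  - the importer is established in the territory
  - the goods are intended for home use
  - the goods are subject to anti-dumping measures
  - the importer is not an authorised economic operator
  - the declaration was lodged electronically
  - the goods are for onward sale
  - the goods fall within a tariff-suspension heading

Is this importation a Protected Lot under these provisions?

Yes

section 5 — Eligible Consignment: [the goods do not originate in a preference-partner country? yes] AND [the goods are not subject to anti-dumping measures? no] → not satisfied.
section 2 — Tier III Clearance: [the goods are intended for home use? yes] AND [no valid proof of origin accompanies the goods? yes] → satisfied.
section 1 — Authorised Consignment: [the importer is an authorised economic operator? no] AND [the goods have undergone substantial transformation in the partner country? no] → not satisfied.
section 3 — Tier II Clearance: [not a Tier III Clearance (section 2)? no] AND [Authorised Consignment (section 1)? no] → not satisfied.
section 4 — Class-R Importation: [the goods have undergone substantial transformation in the partner country? no] AND [no valid proof of origin accompanies the goods? yes] → not satisfied.
section 11 — Reportable Importation: [Class-R Importation (section 4)? no] AND [the goods fall within a tariff-suspension heading? yes] → not satisfied.
section 6 — Supervised Lot: [Tier II Clearance (section 3)? no] OR [not a Reportable Importation (section 11)? yes] → satisfied.
section 7 — Tier I Entry: [the declaration was lodged electronically? yes] AND [the goods are for the importer's own use? no] AND [the goods have not undergone substantial transformation in the partner country? yes] → not satisfied.
section 9 — Tier I Lot: [the goods fall within a tariff-suspension heading? yes] AND [Tier I Entry (section 7)? no] AND [the importer is established in the territory? yes] → not satisfied.
section 10 — Protected Lot: [not an Eligible Consignment (section 5)? yes] OR [not a Supervised Lot (section 6)? no] OR [Tier I Lot (section 9)? no] → satisfied.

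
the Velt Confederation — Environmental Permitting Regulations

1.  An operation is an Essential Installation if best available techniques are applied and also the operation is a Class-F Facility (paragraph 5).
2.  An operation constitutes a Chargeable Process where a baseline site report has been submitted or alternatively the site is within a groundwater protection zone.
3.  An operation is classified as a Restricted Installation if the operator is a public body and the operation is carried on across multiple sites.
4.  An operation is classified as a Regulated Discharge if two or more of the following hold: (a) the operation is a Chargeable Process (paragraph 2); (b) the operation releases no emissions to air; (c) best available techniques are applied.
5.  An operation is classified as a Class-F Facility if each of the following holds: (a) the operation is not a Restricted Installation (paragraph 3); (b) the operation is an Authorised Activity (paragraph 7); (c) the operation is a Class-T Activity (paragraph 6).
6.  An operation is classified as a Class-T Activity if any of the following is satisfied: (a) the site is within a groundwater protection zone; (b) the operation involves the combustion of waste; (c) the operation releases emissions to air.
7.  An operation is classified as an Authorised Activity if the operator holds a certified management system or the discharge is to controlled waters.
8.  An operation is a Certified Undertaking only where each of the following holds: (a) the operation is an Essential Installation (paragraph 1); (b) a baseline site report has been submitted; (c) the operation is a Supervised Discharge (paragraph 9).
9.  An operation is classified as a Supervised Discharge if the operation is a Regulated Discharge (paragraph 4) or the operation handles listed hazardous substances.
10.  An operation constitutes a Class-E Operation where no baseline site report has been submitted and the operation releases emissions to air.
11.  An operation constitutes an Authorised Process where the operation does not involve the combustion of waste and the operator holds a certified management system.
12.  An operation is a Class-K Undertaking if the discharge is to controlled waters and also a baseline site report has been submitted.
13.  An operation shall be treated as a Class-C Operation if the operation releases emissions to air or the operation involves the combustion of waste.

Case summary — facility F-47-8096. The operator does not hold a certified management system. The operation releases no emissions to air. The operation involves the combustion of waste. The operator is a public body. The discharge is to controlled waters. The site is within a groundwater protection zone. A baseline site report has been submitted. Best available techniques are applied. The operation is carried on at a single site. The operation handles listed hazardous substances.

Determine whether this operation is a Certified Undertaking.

Yes

paragraph 3 — Restricted Installation: [the operator is a public body? yes] AND [the operation is carried on across multiple sites? no] → not satisfied.
paragraph 7 — Authorised Activity: [the operator holds a certified management system? no] OR [the discharge is to controlled waters? yes] → satisfied.
paragraph 6 — Class-T Activity: [the site is within a groundwater protection zone? yes] OR [the operation involves the combustion of waste? yes] OR [the operation releases emissions to air? no] → satisfied.
paragraph 5 — Class-F Facility: [not a Restricted Installation (paragraph 3)? yes] AND [Authorised Activity (paragraph 7)? yes] AND [Class-T Activity (paragraph 6)? yes] → satisfied.
paragraph 1 — Essential Installation: [best available techniques are applied? yes] AND [Class-F Facility (paragraph 5)? yes] → satisfied.
paragraph 2 — Chargeable Process: [a baseline site report has been submitted? yes] OR [the site is within a groundwater protection zone? yes] → satisfied.
paragraph 4 — Regulated Discharge: Chargeable Process (paragraph 2)? yes; the operation releases no emissions to air? yes; best available techniques are applied? yes — 3 of 3 hold (need ≥2) → satisfied.
paragraph 9 — Supervised Discharge: [Regulated Discharge (paragraph 4)? yes] OR [the operation handles listed hazardous substances? yes] → satisfied.
paragraph 8 — Certified Undertaking: [Essential Installation (paragraph 1)? yes] AND [a baseline site report has been submitted? yes] AND [Supervised Discharge (paragraph 9)? yes] → satisfied.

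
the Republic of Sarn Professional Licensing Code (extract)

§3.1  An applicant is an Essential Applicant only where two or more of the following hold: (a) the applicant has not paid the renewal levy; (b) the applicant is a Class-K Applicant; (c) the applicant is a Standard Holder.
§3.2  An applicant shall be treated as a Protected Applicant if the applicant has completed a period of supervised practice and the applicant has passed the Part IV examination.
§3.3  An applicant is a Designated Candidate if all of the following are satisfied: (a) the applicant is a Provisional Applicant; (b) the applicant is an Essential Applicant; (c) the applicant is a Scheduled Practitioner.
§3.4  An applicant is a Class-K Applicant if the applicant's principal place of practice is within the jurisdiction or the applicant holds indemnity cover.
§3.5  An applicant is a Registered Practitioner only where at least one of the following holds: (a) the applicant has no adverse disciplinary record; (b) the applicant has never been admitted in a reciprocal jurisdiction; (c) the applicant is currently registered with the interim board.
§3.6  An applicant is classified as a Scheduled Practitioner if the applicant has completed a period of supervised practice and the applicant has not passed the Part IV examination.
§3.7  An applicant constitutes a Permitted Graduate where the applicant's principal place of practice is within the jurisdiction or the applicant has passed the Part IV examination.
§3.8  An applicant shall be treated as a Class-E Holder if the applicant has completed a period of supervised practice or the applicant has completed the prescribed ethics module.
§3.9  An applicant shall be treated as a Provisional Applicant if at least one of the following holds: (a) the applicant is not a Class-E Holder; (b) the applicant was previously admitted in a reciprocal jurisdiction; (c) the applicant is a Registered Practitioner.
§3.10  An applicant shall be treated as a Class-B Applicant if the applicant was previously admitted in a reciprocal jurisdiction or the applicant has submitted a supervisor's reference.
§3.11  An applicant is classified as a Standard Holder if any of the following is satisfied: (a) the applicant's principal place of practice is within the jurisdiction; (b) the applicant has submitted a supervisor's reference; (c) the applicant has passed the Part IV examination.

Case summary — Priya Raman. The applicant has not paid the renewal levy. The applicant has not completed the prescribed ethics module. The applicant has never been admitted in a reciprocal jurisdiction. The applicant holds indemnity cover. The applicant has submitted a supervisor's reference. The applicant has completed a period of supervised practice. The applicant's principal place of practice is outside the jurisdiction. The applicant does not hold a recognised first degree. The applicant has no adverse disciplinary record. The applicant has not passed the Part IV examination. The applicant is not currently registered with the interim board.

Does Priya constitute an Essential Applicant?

Yes

§3.4 — Class-K Applicant: [the applicant's principal place of practice is within the jurisdiction? no] OR [the applicant holds indemnity cover? yes] → satisfied.
§3.11 — Standard Holder: [the applicant's principal place of practice is within the jurisdiction? no] OR [the applicant has submitted a supervisor's reference? yes] OR [the applicant has passed the Part IV examination? no] → satisfied.
§3.1 — Essential Applicant: the applicant has not paid the renewal levy? yes; Class-K Applicant (§3.4)? yes; Standard Holder (§3.11)? yes — 3 of 3 hold (need ≥2) → satisfied.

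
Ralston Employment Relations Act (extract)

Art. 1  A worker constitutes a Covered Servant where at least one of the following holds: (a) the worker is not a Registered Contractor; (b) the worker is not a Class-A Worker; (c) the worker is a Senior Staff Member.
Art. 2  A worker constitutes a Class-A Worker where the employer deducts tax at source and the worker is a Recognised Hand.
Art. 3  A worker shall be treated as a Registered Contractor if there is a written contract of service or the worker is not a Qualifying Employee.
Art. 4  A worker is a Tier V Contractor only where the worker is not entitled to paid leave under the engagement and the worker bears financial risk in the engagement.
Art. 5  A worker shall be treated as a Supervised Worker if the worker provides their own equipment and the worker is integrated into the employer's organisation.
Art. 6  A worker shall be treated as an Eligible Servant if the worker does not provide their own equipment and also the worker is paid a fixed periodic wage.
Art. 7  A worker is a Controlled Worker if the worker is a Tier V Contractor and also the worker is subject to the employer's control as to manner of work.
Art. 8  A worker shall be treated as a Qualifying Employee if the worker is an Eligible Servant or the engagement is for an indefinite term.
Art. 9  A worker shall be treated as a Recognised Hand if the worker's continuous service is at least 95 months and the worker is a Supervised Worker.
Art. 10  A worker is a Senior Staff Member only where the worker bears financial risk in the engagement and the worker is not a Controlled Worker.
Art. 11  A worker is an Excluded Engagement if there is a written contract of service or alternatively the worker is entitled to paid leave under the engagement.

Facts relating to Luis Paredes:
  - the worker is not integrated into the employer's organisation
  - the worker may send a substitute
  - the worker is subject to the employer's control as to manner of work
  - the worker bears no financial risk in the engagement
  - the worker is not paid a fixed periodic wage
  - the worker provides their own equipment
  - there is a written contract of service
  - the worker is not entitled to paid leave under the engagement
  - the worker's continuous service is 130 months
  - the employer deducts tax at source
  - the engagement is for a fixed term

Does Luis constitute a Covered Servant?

Yes

Under article 6: the worker does not provide their own equipment? no; and the worker is paid a fixed periodic wage? no. So the worker is not an Eligible Servant.
Under article 8: Eligible Servant (article 6)? no; or the engagement is for an indefinite term? no. So the worker is not a Qualifying Employee.
Under article 3: there is a written contract of service? yes; or not a Qualifying Employee (article 8)? yes. So the worker is a Registered Contractor.
Under article 5: the worker provides their own equipment? yes; and the worker is integrated into the employer's organisation? no. So the worker is not a Supervised Worker.
Under article 9: worker's continuous service: 130 months ≥ 95 months? yes; and Supervised Worker (article 5)? no. So the worker is not a Recognised Hand.
Under article 2: the employer deducts tax at source? yes; and Recognised Hand (article 9)? no. So the worker is not a Class-A Worker.
Under article 4: the worker is not entitled to paid leave under the engagement? yes; and the worker bears financial risk in the engagement? no. So the worker is not a Tier V Contractor.
Under article 7: Tier V Contractor (article 4)? no; and the worker is subject to the employer's control as to manner of work? yes. So the worker is not a Controlled Worker.
Under article 10: the worker bears financial risk in the engagement? no; and not a Controlled Worker (article 7)? yes. So the worker is not a Senior Staff Member.
Under article 1: not a Registered Contractor (article 3)? no; or not a Class-A Worker (article 2)? yes; or Senior Staff Member (article 10)? no. So the worker is a Covered Servant.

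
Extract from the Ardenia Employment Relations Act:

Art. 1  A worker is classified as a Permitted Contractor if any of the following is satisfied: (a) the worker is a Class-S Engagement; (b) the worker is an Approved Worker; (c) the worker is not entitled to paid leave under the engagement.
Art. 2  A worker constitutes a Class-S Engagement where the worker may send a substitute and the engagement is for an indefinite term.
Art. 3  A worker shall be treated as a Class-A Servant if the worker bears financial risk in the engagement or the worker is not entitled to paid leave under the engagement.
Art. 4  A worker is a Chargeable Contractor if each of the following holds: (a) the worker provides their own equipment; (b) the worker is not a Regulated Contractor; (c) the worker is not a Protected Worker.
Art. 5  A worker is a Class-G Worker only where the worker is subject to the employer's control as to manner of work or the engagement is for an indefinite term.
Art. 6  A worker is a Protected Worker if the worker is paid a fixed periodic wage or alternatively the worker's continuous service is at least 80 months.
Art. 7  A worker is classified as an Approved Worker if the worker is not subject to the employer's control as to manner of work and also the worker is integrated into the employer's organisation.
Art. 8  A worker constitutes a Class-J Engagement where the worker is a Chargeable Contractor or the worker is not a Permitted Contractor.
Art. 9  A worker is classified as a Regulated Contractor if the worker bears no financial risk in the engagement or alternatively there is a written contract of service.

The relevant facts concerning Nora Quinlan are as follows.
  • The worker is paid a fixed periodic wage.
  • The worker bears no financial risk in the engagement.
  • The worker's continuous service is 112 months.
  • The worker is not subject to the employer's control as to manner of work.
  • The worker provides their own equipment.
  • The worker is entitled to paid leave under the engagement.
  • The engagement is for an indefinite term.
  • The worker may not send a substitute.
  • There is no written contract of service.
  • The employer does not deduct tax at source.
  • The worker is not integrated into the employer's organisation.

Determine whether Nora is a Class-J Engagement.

Yes

Under article 9: the worker bears no financial risk in the engagement? yes; or there is a written contract of service? no. So the worker is a Regulated Contractor.
Under article 6: the worker is paid a fixed periodic wage? yes; or worker's continuous service: 112 months ≥ 80 months? yes. So the worker is a Protected Worker.
Under article 4: the worker provides their own equipment? yes; and not a Regulated Contractor (article 9)? no; and not a Protected Worker (article 6)? no. So the worker is not a Chargeable Contractor.
Under article 2: the worker may send a substitute? no; and the engagement is for an indefinite term? yes. So the worker is not a Class-S Engagement.
Under article 7: the worker is not subject to the employer's control as to manner of work? yes; and the worker is integrated into the employer's organisation? no. So the worker is not an Approved Worker.
Under article 1: Class-S Engagement (article 2)? no; or Approved Worker (article 7)? no; or the worker is not entitled to paid leave under the engagement? no. So the worker is not a Permitted Contractor.
Under article 8: Chargeable Contractor (article 4)? no; or not a Permitted Contractor (article 1)? yes. So the worker is a Class-J Engagement.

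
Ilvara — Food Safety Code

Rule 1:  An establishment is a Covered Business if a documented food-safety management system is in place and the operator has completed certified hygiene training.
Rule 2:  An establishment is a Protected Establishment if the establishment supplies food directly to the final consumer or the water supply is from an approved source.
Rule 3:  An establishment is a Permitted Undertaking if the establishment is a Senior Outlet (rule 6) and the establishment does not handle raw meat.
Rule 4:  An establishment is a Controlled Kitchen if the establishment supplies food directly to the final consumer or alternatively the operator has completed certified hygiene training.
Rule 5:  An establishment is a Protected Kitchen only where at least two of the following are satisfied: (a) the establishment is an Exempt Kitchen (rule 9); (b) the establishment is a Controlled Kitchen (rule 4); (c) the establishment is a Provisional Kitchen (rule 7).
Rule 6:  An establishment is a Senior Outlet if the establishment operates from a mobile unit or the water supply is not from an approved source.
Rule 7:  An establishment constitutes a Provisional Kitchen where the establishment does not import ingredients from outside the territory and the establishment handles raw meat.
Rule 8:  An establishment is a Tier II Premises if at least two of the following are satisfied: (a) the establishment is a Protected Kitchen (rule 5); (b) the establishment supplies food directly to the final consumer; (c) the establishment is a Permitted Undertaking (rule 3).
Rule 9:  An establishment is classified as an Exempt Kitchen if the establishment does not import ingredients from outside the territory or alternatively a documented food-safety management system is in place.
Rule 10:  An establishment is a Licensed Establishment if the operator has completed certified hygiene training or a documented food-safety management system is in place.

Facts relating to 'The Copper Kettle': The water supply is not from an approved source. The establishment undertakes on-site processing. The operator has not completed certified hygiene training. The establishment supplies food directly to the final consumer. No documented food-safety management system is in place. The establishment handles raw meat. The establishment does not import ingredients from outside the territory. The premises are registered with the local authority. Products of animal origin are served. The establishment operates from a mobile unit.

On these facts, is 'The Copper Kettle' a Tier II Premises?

Under rule 9: the establishment does not import ingredients from outside the territory? yes; or a documented food-safety management system is in place? no. So the establishment is an Exempt Kitchen.
Under rule 4: the establishment supplies food directly to the final consumer? yes; or the operator has completed certified hygiene training? no. So the establishment is a Controlled Kitchen.
Under rule 7: the establishment does not import ingredients from outside the territory? yes; and the establishment handles raw meat? yes. So the establishment is a Provisional Kitchen.
Under rule 5: Exempt Kitchen (rule 9)? yes; Controlled Kitchen (rule 4)? yes; Provisional Kitchen (rule 7)? yes — 3 of 3 hold (need ≥2) → satisfied.
Under rule 6: the establishment operates from a mobile unit? yes; or the water supply is not from an approved source? yes. So the establishment is a Senior Outlet.
Under rule 3: Senior Outlet (rule 6)? yes; and the establishment does not handle raw meat? no. So the establishment is not a Permitted Undertaking.
Under rule 8: Protected Kitchen (rule 5)? yes; the establishment supplies food directly to the final consumer? yes; Permitted Undertaking (rule 3)? no — 2 of 3 hold (need ≥2) → satisfied.

Yes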